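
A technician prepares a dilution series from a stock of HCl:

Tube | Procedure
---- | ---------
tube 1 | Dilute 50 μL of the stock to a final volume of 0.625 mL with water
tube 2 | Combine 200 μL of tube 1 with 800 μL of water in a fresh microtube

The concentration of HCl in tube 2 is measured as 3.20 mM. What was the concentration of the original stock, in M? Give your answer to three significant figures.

0.200 M

Step 1: 50 μL brought to 0.625 mL → factor 625/50 = 12.5
Step 2: 200 μL + 800 μL = 1000 μL total → factor 1000/200 = 5
Overall dilution factor = 12.5 × 5 = 62.5
Stock = 3.20 mM × 62.5 = 200.0 mM = 0.200 M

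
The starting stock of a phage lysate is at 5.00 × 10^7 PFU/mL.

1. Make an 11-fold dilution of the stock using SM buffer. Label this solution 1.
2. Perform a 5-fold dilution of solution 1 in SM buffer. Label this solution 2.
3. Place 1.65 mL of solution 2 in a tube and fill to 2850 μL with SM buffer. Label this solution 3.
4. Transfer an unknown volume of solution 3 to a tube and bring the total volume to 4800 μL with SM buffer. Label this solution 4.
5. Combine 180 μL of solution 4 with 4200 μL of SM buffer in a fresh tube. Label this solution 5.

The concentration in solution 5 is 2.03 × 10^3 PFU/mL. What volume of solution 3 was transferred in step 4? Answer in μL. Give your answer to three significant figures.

Step 1: 11-fold → factor 11
Step 2: 5-fold → factor 5
Step 3: 1.65 mL brought to 2850 μL → factor 2.85/1.65 = 1.7273
Step 4: v brought to 4800 μL → factor = 4800 μL/v
Step 5: 180 μL + 4200 μL = 4380 μL total → factor 4380/180 = 24.333
Product of known-step factors = 2311.7
Overall factor = 5.00 × 10^7 PFU/mL / (2.03 × 10^3 PFU/mL) = 24631
Step-4 factor = 24631 / 2311.7 = 10.655
v = 4800 μL / 10.655 = 450 μL

450 μL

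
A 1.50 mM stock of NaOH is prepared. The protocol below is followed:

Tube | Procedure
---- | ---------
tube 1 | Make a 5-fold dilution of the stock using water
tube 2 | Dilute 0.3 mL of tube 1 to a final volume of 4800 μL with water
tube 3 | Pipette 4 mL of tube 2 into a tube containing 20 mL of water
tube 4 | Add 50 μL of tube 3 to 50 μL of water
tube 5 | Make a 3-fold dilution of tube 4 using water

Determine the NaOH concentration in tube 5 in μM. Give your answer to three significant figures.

Step 1: 5-fold → factor 5
Step 2: 0.3 mL brought to 4800 μL → factor 4.8/0.3 = 16
Step 3: 4 mL + 20 mL = 24 mL total → factor 24/4 = 6
Step 4: 50 μL + 50 μL = 100 μL total → factor 100/50 = 2
Step 5: 3-fold → factor 3
Overall dilution factor = 5 × 16 × 6 × 2 × 3 = 2880
Final = 1.50 mM / 2880 = 0.0005208 mM = 0.521 μM

0.521 μM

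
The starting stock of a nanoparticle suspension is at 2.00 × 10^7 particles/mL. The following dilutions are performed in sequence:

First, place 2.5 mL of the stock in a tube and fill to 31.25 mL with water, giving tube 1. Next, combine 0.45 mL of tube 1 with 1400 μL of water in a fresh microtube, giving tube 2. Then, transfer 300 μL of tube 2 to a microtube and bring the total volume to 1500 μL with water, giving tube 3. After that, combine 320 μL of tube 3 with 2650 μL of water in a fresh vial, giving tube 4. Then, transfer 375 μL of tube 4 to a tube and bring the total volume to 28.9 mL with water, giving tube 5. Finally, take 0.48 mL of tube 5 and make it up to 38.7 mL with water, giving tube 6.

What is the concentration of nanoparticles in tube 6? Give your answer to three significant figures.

Step 1: 2.5 mL brought to 31.25 mL → factor 31.25/2.5 = 12.5
Step 2: 0.45 mL + 1400 μL = 1.85 mL total → factor 1.85/0.45 = 4.1111
Step 3: 300 μL brought to 1500 μL → factor 1500/300 = 5
Step 4: 320 μL + 2650 μL = 2970 μL total → factor 2970/320 = 9.2812
Step 5: 375 μL brought to 28.9 mL → factor 28900/375 = 77.067
Step 6: 0.48 mL brought to 38.7 mL → factor 38.7/0.48 = 80.625
Overall dilution factor = 12.5 × 4.1111 × 5 × 9.2812 × 77.067 × 80.625 = 1.4818 × 10^7
Final = 2.00 × 10^7 particles/mL / 1.4818 × 10^7 = 1.35 particles/mL

1.35 particles/mL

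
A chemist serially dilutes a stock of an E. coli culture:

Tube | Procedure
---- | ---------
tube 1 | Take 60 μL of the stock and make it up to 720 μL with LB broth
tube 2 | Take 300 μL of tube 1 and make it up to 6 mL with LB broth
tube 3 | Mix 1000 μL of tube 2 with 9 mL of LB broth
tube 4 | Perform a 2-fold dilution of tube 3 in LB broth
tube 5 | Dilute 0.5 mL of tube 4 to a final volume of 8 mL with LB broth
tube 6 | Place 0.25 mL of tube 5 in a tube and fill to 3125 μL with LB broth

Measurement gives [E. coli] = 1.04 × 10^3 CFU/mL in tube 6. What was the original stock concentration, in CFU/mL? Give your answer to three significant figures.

Step 1: 60 μL brought to 720 μL → factor 720/60 = 12
Step 2: 300 μL brought to 6 mL → factor 6000/300 = 20
Step 3: 1000 μL + 9 mL = 10000 μL total → factor 10000/1000 = 10
Step 4: 2-fold → factor 2
Step 5: 0.5 mL brought to 8 mL → factor 8/0.5 = 16
Step 6: 0.25 mL brought to 3125 μL → factor 3.125/0.25 = 12.5
Overall dilution factor = 12 × 20 × 10 × 2 × 16 × 12.5 = 9.6 × 10^5
Stock = 1.04 × 10^3 CFU/mL × 9.6 × 10^5 = 9.98 × 10^8 CFU/mL

9.98 × 10^8 CFU/mL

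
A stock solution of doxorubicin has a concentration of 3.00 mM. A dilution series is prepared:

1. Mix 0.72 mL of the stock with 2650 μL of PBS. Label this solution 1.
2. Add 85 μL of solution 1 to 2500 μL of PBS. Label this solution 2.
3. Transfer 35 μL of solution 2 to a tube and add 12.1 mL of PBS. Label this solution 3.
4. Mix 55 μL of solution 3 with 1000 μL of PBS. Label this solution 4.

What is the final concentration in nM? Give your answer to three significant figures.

3.17 nM

Step 1: 0.72 mL + 2650 μL = 3.37 mL total → factor 3.37/0.72 = 4.6806
Step 2: 85 μL + 2500 μL = 2585 μL total → factor 2585/85 = 30.412
Step 3: 35 μL + 12.1 mL = 12135 μL total → factor 12135/35 = 346.71
Step 4: 55 μL + 1000 μL = 1055 μL total → factor 1055/55 = 19.182
Overall dilution factor = 4.6806 × 30.412 × 346.71 × 19.182 = 9.4667 × 10^5
Final = 3.00 mM / 9.4667 × 10^5 = 3.169 × 10^-6 mM = 3.17 nM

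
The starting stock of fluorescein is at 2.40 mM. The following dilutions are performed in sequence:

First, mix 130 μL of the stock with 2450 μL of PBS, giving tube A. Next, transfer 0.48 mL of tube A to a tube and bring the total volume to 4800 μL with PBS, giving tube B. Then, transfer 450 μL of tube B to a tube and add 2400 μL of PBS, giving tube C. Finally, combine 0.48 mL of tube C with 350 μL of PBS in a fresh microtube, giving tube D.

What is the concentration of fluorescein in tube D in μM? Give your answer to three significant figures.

1.10 μM

Step 1: 130 μL + 2450 μL = 2580 μL total → factor 2580/130 = 19.846
Step 2: 0.48 mL brought to 4800 μL → factor 4.8/0.48 = 10
Step 3: 450 μL + 2400 μL = 2850 μL total → factor 2850/450 = 6.3333
Step 4: 0.48 mL + 350 μL = 0.83 mL total → factor 0.83/0.48 = 1.7292
Overall dilution factor = 19.846 × 10 × 6.3333 × 1.7292 = 2173.4
Final = 2.40 mM / 2173.4 = 0.001104 mM = 1.10 μM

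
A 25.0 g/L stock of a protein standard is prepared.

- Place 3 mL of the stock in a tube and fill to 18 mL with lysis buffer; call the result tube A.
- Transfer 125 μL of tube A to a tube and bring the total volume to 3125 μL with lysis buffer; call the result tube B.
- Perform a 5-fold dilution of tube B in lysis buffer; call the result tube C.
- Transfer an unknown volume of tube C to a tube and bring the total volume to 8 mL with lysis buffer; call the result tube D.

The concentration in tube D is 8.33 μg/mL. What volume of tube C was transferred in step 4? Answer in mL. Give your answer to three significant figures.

2.00 mL

Step 1: 3 mL brought to 18 mL → factor 18/3 = 6
Step 2: 125 μL brought to 3125 μL → factor 3125/125 = 25
Step 3: 5-fold → factor 5
Step 4: v brought to 8 mL → factor = 8 mL/v
Product of known-step factors = 750
Overall factor = 25.0 g/L / (8.33 μg/mL) = 3001.2
Step-4 factor = 3001.2 / 750 = 4.0016
v = 8 mL / 4.0016 = 2.00 mL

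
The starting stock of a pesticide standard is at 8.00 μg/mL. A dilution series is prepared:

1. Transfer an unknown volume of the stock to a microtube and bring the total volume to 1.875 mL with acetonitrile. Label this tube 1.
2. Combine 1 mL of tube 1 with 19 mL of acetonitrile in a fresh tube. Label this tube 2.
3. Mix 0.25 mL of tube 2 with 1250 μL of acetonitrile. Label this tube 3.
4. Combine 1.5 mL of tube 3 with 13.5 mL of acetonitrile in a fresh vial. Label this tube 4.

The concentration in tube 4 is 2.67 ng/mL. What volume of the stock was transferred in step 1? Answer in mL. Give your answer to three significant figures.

0.751 mL

Step 1: v brought to 1.875 mL → factor = 1.875 mL/v
Step 2: 1 mL + 19 mL = 20 mL total → factor 20/1 = 20
Step 3: 0.25 mL + 1250 μL = 1.5 mL total → factor 1.5/0.25 = 6
Step 4: 1.5 mL + 13.5 mL = 15 mL total → factor 15/1.5 = 10
Product of known-step factors = 1200
Overall factor = 8.00 μg/mL / (2.67 ng/mL) = 2996.3
Step-1 factor = 2996.3 / 1200 = 2.4969
v = 1.875 mL / 2.4969 = 0.751 mL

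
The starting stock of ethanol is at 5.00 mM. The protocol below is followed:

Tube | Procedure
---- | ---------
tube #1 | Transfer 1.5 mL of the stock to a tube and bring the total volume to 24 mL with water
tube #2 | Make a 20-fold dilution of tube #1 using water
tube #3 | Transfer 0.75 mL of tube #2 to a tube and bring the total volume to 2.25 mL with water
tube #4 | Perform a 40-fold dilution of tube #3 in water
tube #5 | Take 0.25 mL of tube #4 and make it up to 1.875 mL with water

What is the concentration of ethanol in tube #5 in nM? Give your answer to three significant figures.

Step 1: 1.5 mL brought to 24 mL → factor 24/1.5 = 16
Step 2: 20-fold → factor 20
Step 3: 0.75 mL brought to 2.25 mL → factor 2.25/0.75 = 3
Step 4: 40-fold → factor 40
Step 5: 0.25 mL brought to 1.875 mL → factor 1.875/0.25 = 7.5
Overall dilution factor = 16 × 20 × 3 × 40 × 7.5 = 2.88 × 10^5
Final = 5.00 mM / 2.88 × 10^5 = 1.736 × 10^-5 mM = 17.4 nM

17.4 nM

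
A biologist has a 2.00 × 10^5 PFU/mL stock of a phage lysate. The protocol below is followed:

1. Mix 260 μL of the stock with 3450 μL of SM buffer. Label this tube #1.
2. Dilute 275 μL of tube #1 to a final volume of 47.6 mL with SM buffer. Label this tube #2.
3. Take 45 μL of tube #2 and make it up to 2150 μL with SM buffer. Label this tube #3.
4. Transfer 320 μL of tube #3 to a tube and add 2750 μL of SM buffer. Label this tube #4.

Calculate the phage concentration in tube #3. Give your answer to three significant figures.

Step 1: 260 μL + 3450 μL = 3710 μL total → factor 3710/260 = 14.269
Step 2: 275 μL brought to 47.6 mL → factor 47600/275 = 173.09
Step 3: 45 μL brought to 2150 μL → factor 2150/45 = 47.778
Dilution factor through tube #3 = 14.269 × 173.09 × 47.778 = 1.1801 × 10^5
[tube #3] = 2.00 × 10^5 PFU/mL / 1.1801 × 10^5 = 1.69 PFU/mL

1.69 PFU/mL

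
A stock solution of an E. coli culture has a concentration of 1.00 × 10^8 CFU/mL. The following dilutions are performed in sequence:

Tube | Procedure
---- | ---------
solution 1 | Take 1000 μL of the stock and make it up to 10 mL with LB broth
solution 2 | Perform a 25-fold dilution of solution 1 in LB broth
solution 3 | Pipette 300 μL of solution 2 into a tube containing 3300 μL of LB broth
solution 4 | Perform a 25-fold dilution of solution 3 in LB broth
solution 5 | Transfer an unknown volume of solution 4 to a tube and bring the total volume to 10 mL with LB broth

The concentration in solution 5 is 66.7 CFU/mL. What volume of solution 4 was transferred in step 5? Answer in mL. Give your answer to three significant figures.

Step 1: 1000 μL brought to 10 mL → factor 10000/1000 = 10
Step 2: 25-fold → factor 25
Step 3: 300 μL + 3300 μL = 3600 μL total → factor 3600/300 = 12
Step 4: 25-fold → factor 25
Step 5: v brought to 10 mL → factor = 10 mL/v
Product of known-step factors = 75000
Overall factor = 1.00 × 10^8 CFU/mL / (66.7 CFU/mL) = 1.4993 × 10^6
Step-5 factor = 1.4993 × 10^6 / 75000 = 19.99
v = 10 mL / 19.99 = 0.500 mL

0.500 mL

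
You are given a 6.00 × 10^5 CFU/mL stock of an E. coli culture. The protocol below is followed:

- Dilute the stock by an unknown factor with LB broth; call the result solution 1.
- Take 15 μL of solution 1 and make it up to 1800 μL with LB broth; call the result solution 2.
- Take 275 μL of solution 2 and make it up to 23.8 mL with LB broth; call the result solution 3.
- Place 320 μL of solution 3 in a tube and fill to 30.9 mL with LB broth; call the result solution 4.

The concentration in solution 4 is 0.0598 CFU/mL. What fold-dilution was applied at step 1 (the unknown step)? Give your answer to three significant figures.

10.0-fold

Step 1: unknown factor x
Step 2: 15 μL brought to 1800 μL → factor 1800/15 = 120
Step 3: 275 μL brought to 23.8 mL → factor 23800/275 = 86.545
Step 4: 320 μL brought to 30.9 mL → factor 30900/320 = 96.562
Product of known-step factors = 1.0028 × 10^6
Overall factor = 6.00 × 10^5 CFU/mL / (0.0598 CFU/mL) = 1.0033 × 10^7
x = 1.0033 × 10^7 / 1.0028 × 10^6 = 10.0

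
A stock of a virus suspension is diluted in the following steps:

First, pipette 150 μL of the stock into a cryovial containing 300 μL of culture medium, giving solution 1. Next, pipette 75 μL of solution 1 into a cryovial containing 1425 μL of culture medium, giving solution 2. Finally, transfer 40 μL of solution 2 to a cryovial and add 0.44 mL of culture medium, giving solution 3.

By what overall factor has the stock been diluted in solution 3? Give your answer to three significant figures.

Step 1: 150 μL + 300 μL = 450 μL total → factor 450/150 = 3
Step 2: 75 μL + 1425 μL = 1500 μL total → factor 1500/75 = 20
Step 3: 40 μL + 0.44 mL = 480 μL total → factor 480/40 = 12
Overall dilution factor = 3 × 20 × 12 = 720

720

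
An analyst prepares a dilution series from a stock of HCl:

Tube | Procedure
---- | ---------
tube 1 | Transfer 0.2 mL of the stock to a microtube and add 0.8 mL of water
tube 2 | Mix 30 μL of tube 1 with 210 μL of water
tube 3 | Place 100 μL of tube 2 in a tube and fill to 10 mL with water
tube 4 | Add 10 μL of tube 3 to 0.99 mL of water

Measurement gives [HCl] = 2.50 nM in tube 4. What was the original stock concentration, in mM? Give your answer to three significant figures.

1.00 mM

Step 1: 0.2 mL + 0.8 mL = 1 mL total → factor 1/0.2 = 5
Step 2: 30 μL + 210 μL = 240 μL total → factor 240/30 = 8
Step 3: 100 μL brought to 10 mL → factor 10000/100 = 100
Step 4: 10 μL + 0.99 mL = 1000 μL total → factor 1000/10 = 100
Overall dilution factor = 5 × 8 × 100 × 100 = 4 × 10^5
Stock = 2.50 nM × 4 × 10^5 = 1.000 × 10^6 nM = 1.00 mM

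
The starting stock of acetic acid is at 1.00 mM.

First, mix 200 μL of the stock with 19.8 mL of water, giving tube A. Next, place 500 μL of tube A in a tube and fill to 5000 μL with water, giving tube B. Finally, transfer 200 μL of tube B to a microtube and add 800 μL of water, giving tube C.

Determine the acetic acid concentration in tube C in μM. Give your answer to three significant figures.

0.200 μM

Step 1: 200 μL + 19.8 mL = 20000 μL total → factor 20000/200 = 100
Step 2: 500 μL brought to 5000 μL → factor 5000/500 = 10
Step 3: 200 μL + 800 μL = 1000 μL total → factor 1000/200 = 5
Overall dilution factor = 100 × 10 × 5 = 5000
Final = 1.00 mM / 5000 = 0.0002000 mM = 0.200 μM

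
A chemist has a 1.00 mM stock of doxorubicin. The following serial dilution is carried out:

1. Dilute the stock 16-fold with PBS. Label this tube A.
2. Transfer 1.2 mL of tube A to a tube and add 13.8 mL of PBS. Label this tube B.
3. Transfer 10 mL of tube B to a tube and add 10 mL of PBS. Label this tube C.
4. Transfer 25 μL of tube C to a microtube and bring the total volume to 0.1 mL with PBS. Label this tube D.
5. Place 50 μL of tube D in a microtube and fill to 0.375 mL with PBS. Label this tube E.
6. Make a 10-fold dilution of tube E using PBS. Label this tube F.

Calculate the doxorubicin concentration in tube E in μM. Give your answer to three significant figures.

0.0833 μM

Step 1: 16-fold → factor 16
Step 2: 1.2 mL + 13.8 mL = 15 mL total → factor 15/1.2 = 12.5
Step 3: 10 mL + 10 mL = 20 mL total → factor 20/10 = 2
Step 4: 25 μL brought to 0.1 mL → factor 100/25 = 4
Step 5: 50 μL brought to 0.375 mL → factor 375/50 = 7.5
Dilution factor through tube E = 16 × 12.5 × 2 × 4 × 7.5 = 12000
[tube E] = 1.00 mM / 12000 = 8.333 × 10^-5 mM = 0.0833 μM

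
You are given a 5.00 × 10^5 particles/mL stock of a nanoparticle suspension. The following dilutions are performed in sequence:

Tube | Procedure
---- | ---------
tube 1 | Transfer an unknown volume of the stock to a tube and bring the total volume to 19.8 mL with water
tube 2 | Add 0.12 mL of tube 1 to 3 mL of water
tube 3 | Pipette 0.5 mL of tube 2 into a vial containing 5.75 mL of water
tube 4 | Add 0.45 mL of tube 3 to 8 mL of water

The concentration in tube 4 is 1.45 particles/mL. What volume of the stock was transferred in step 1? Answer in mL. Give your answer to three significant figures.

0.350 mL

Step 1: v brought to 19.8 mL → factor = 19.8 mL/v
Step 2: 0.12 mL + 3 mL = 3.12 mL total → factor 3.12/0.12 = 26
Step 3: 0.5 mL + 5.75 mL = 6.25 mL total → factor 6.25/0.5 = 12.5
Step 4: 0.45 mL + 8 mL = 8.45 mL total → factor 8.45/0.45 = 18.778
Product of known-step factors = 6102.8
Overall factor = 5.00 × 10^5 particles/mL / (1.45 particles/mL) = 3.4483 × 10^5
Step-1 factor = 3.4483 × 10^5 / 6102.8 = 56.503
v = 19.8 mL / 56.503 = 0.350 mL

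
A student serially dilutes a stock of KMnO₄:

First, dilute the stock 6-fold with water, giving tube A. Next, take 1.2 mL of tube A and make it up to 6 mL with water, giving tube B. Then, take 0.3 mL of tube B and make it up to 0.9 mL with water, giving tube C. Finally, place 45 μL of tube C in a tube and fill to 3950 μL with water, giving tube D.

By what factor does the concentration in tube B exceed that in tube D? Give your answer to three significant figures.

263

Step 1: 6-fold → factor 6
Step 2: 1.2 mL brought to 6 mL → factor 6/1.2 = 5
Step 3: 0.3 mL brought to 0.9 mL → factor 0.9/0.3 = 3
Step 4: 45 μL brought to 3950 μL → factor 3950/45 = 87.778
Dilution factor to tube B = 30; to tube D = 7900
[tube B]/[tube D] = (factor to tube D)/(factor to tube B) = 7900/30 = 263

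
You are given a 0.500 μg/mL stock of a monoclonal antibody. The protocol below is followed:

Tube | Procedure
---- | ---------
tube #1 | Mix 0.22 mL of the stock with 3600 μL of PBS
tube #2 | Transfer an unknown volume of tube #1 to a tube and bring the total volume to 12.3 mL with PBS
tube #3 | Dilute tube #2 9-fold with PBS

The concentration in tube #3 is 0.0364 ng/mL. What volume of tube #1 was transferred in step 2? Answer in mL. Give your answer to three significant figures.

0.140 mL

Step 1: 0.22 mL + 3600 μL = 3.82 mL total → factor 3.82/0.22 = 17.364
Step 2: v brought to 12.3 mL → factor = 12.3 mL/v
Step 3: 9-fold → factor 9
Product of known-step factors = 156.27
Overall factor = 0.500 μg/mL / (0.0364 ng/mL) = 13736
Step-2 factor = 13736 / 156.27 = 87.899
v = 12.3 mL / 87.899 = 0.140 mL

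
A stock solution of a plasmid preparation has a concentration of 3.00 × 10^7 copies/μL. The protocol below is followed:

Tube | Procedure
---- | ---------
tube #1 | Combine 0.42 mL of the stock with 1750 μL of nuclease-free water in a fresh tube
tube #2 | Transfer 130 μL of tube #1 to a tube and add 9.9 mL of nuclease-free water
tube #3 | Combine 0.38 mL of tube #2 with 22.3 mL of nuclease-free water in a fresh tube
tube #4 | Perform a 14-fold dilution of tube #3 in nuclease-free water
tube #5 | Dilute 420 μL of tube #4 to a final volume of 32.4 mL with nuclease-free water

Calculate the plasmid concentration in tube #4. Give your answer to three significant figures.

Step 1: 0.42 mL + 1750 μL = 2.17 mL total → factor 2.17/0.42 = 5.1667
Step 2: 130 μL + 9.9 mL = 10030 μL total → factor 10030/130 = 77.154
Step 3: 0.38 mL + 22.3 mL = 22.68 mL total → factor 22.68/0.38 = 59.684
Step 4: 14-fold → factor 14
Dilution factor through tube #4 = 5.1667 × 77.154 × 59.684 × 14 = 3.3309 × 10^5
[tube #4] = 3.00 × 10^7 copies/μL / 3.3309 × 10^5 = 90.1 copies/μL

90.1 copies/μL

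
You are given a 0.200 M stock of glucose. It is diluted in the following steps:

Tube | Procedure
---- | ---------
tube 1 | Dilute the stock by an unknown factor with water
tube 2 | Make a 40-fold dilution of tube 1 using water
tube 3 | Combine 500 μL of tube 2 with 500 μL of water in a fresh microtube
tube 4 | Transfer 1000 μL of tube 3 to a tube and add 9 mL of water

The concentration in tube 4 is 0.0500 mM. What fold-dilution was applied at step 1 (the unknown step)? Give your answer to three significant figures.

5.00-fold

Step 1: unknown factor x
Step 2: 40-fold → factor 40
Step 3: 500 μL + 500 μL = 1000 μL total → factor 1000/500 = 2
Step 4: 1000 μL + 9 mL = 10000 μL total → factor 10000/1000 = 10
Product of known-step factors = 800
Overall factor = 0.200 M / (0.0500 mM) = 4000
x = 4000 / 800 = 5.00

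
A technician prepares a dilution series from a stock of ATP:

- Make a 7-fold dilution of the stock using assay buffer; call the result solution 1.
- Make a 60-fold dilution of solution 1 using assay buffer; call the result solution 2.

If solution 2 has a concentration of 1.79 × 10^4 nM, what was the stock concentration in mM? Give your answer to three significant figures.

Step 1: 7-fold → factor 7
Step 2: 60-fold → factor 60
Overall dilution factor = 7 × 60 = 420
Stock = 1.79 × 10^4 nM × 420 = 7.518 × 10^6 nM = 7.52 mM

7.52 mM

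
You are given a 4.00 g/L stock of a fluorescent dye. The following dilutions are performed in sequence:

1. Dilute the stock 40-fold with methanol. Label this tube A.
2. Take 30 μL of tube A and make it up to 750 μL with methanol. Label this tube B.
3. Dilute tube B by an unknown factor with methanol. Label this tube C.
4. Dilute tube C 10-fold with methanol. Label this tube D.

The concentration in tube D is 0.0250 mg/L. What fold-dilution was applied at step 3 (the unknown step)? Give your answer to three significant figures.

16.0-fold

Step 1: 40-fold → factor 40
Step 2: 30 μL brought to 750 μL → factor 750/30 = 25
Step 3: unknown factor x
Step 4: 10-fold → factor 10
Product of known-step factors = 10000
Overall factor = 4.00 g/L / (0.0250 mg/L) = 1.6 × 10^5
x = 1.6 × 10^5 / 10000 = 16.0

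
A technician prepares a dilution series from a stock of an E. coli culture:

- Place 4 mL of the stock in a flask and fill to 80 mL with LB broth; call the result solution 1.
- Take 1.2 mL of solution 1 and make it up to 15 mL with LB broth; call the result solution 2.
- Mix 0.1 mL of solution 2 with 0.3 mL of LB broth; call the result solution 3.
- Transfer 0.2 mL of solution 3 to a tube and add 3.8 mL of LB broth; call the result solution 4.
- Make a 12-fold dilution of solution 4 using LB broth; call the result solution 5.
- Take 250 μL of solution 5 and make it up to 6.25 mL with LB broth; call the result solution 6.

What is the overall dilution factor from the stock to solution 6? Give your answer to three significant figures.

6.00 × 10^6

Step 1: 4 mL brought to 80 mL → factor 80/4 = 20
Step 2: 1.2 mL brought to 15 mL → factor 15/1.2 = 12.5
Step 3: 0.1 mL + 0.3 mL = 0.4 mL total → factor 0.4/0.1 = 4
Step 4: 0.2 mL + 3.8 mL = 4 mL total → factor 4/0.2 = 20
Step 5: 12-fold → factor 12
Step 6: 250 μL brought to 6.25 mL → factor 6250/250 = 25
Overall dilution factor = 20 × 12.5 × 4 × 20 × 12 × 25 = 6 × 10^6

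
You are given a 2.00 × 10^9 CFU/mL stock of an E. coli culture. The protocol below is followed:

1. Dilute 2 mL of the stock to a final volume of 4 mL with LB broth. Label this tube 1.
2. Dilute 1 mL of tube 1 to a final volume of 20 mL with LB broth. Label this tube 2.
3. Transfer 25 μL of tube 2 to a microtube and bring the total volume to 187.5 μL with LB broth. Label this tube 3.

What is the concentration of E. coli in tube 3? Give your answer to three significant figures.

Step 1: 2 mL brought to 4 mL → factor 4/2 = 2
Step 2: 1 mL brought to 20 mL → factor 20/1 = 20
Step 3: 25 μL brought to 187.5 μL → factor 187.5/25 = 7.5
Overall dilution factor = 2 × 20 × 7.5 = 300
Final = 2.00 × 10^9 CFU/mL / 300 = 6.67 × 10^6 CFU/mL

6.67 × 10^6 CFU/mL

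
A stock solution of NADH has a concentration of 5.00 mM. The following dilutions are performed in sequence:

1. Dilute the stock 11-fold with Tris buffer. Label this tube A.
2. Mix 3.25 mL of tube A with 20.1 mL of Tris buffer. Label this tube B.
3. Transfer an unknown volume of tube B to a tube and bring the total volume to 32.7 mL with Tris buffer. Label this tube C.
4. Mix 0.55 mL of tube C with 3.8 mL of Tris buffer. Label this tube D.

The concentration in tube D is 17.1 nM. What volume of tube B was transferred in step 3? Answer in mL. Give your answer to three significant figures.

0.0699 mL

Step 1: 11-fold → factor 11
Step 2: 3.25 mL + 20.1 mL = 23.35 mL total → factor 23.35/3.25 = 7.1846
Step 3: v brought to 32.7 mL → factor = 32.7 mL/v
Step 4: 0.55 mL + 3.8 mL = 4.35 mL total → factor 4.35/0.55 = 7.9091
Product of known-step factors = 625.06
Overall factor = 5.00 mM / (17.1 nM) = 2.924 × 10^5
Step-3 factor = 2.924 × 10^5 / 625.06 = 467.79
v = 32.7 mL / 467.79 = 0.0699 mL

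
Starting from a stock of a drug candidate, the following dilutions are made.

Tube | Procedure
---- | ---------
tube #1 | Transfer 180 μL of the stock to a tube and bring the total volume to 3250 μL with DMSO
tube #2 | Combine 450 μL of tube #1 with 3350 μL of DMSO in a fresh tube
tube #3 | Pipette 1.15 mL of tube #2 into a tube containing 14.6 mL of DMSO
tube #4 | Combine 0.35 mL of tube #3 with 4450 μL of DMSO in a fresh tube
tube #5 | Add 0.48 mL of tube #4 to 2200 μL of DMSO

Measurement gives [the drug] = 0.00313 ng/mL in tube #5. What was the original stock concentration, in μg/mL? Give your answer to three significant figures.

Step 1: 180 μL brought to 3250 μL → factor 3250/180 = 18.056
Step 2: 450 μL + 3350 μL = 3800 μL total → factor 3800/450 = 8.4444
Step 3: 1.15 mL + 14.6 mL = 15.75 mL total → factor 15.75/1.15 = 13.696
Step 4: 0.35 mL + 4450 μL = 4.8 mL total → factor 4.8/0.35 = 13.714
Step 5: 0.48 mL + 2200 μL = 2.68 mL total → factor 2.68/0.48 = 5.5833
Overall dilution factor = 18.056 × 8.4444 × 13.696 × 13.714 × 5.5833 = 1.5989 × 10^5
Stock = 0.00313 ng/mL × 1.5989 × 10^5 = 500.5 ng/mL = 0.500 μg/mL

0.500 μg/mL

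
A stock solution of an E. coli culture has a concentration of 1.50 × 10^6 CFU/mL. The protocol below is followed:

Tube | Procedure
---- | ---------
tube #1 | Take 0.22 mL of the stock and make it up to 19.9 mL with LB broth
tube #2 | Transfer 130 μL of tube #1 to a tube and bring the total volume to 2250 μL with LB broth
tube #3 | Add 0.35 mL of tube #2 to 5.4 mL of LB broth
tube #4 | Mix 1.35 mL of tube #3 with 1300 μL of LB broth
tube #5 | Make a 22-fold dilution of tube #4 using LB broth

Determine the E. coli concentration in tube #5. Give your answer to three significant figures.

1.35 CFU/mL

Step 1: 0.22 mL brought to 19.9 mL → factor 19.9/0.22 = 90.455
Step 2: 130 μL brought to 2250 μL → factor 2250/130 = 17.308
Step 3: 0.35 mL + 5.4 mL = 5.75 mL total → factor 5.75/0.35 = 16.429
Step 4: 1.35 mL + 1300 μL = 2.65 mL total → factor 2.65/1.35 = 1.963
Step 5: 22-fold → factor 22
Overall dilution factor = 90.455 × 17.308 × 16.429 × 1.963 × 22 = 1.1107 × 10^6
Final = 1.50 × 10^6 CFU/mL / 1.1107 × 10^6 = 1.35 CFU/mL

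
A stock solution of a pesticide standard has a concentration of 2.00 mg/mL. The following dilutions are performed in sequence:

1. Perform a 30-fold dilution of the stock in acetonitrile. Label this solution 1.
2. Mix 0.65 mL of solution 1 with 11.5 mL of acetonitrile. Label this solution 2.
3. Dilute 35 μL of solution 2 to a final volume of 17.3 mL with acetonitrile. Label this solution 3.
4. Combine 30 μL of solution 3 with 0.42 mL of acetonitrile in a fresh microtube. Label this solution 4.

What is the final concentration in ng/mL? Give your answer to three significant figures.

Step 1: 30-fold → factor 30
Step 2: 0.65 mL + 11.5 mL = 12.15 mL total → factor 12.15/0.65 = 18.692
Step 3: 35 μL brought to 17.3 mL → factor 17300/35 = 494.29
Step 4: 30 μL + 0.42 mL = 450 μL total → factor 450/30 = 15
Overall dilution factor = 30 × 18.692 × 494.29 × 15 = 4.1577 × 10^6
Final = 2.00 mg/mL / 4.1577 × 10^6 = 4.810 × 10^-7 mg/mL = 0.481 ng/mL

0.481 ng/mL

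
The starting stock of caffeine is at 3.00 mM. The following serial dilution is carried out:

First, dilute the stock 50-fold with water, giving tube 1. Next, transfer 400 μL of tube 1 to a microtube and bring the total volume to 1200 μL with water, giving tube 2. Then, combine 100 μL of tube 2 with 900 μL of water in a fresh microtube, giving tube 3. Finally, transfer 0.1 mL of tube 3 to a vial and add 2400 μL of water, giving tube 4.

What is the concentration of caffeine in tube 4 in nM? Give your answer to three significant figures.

Step 1: 50-fold → factor 50
Step 2: 400 μL brought to 1200 μL → factor 1200/400 = 3
Step 3: 100 μL + 900 μL = 1000 μL total → factor 1000/100 = 10
Step 4: 0.1 mL + 2400 μL = 2.5 mL total → factor 2.5/0.1 = 25
Overall dilution factor = 50 × 3 × 10 × 25 = 37500
Final = 3.00 mM / 37500 = 8.000 × 10^-5 mM = 80.0 nM

80.0 nM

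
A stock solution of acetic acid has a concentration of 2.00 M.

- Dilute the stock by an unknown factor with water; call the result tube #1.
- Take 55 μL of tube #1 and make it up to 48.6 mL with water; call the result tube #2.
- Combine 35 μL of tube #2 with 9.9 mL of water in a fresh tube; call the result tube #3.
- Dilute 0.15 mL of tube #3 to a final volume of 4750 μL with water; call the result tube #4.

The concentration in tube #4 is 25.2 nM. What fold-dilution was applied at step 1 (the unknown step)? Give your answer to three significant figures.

9.99-fold

Step 1: unknown factor x
Step 2: 55 μL brought to 48.6 mL → factor 48600/55 = 883.64
Step 3: 35 μL + 9.9 mL = 9935 μL total → factor 9935/35 = 283.86
Step 4: 0.15 mL brought to 4750 μL → factor 4.75/0.15 = 31.667
Product of known-step factors = 7.9428 × 10^6
Overall factor = 2.00 M / (25.2 nM) = 7.9365 × 10^7
x = 7.9365 × 10^7 / 7.9428 × 10^6 = 9.99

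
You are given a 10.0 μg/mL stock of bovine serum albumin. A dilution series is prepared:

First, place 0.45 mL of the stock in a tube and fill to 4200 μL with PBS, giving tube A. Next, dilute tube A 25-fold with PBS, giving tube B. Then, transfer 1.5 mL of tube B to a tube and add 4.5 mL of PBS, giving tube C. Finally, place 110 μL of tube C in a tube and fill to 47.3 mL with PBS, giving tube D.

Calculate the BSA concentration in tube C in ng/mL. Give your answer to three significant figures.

Step 1: 0.45 mL brought to 4200 μL → factor 4.2/0.45 = 9.3333
Step 2: 25-fold → factor 25
Step 3: 1.5 mL + 4.5 mL = 6 mL total → factor 6/1.5 = 4
Dilution factor through tube C = 9.3333 × 25 × 4 = 933.33
[tube C] = 10.0 μg/mL / 933.33 = 0.01071 μg/mL = 10.7 ng/mL

10.7 ng/mL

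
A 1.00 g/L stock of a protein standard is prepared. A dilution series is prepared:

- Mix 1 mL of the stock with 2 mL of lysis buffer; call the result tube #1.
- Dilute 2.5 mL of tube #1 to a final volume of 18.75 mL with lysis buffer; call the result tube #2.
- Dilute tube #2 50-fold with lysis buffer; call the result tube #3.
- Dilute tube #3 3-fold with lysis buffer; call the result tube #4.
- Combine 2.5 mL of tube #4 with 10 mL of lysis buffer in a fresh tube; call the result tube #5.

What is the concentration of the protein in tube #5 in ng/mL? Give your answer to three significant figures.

59.3 ng/mL

Step 1: 1 mL + 2 mL = 3 mL total → factor 3/1 = 3
Step 2: 2.5 mL brought to 18.75 mL → factor 18.75/2.5 = 7.5
Step 3: 50-fold → factor 50
Step 4: 3-fold → factor 3
Step 5: 2.5 mL + 10 mL = 12.5 mL total → factor 12.5/2.5 = 5
Overall dilution factor = 3 × 7.5 × 50 × 3 × 5 = 16875
Final = 1.00 g/L / 16875 = 5.926 × 10^-5 g/L = 59.3 ng/mL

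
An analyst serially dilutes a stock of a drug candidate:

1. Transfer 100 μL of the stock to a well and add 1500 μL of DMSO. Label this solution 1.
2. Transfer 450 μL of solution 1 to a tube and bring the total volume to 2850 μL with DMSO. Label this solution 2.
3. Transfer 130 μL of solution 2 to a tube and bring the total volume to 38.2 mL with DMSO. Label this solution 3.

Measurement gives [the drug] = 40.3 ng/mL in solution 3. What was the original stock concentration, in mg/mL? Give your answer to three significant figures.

1.20 mg/mL

Step 1: 100 μL + 1500 μL = 1600 μL total → factor 1600/100 = 16
Step 2: 450 μL brought to 2850 μL → factor 2850/450 = 6.3333
Step 3: 130 μL brought to 38.2 mL → factor 38200/130 = 293.85
Overall dilution factor = 16 × 6.3333 × 293.85 = 29776
Stock = 40.3 ng/mL × 29776 = 1.200 × 10^6 ng/mL = 1.20 mg/mL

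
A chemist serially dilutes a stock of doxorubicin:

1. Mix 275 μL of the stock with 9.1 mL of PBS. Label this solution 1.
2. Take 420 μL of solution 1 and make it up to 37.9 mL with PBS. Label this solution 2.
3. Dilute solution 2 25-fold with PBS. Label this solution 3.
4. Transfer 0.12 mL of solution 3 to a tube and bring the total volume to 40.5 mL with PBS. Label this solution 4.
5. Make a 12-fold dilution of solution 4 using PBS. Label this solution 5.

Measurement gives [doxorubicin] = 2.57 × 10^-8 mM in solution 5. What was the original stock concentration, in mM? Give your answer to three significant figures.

Step 1: 275 μL + 9.1 mL = 9375 μL total → factor 9375/275 = 34.091
Step 2: 420 μL brought to 37.9 mL → factor 37900/420 = 90.238
Step 3: 25-fold → factor 25
Step 4: 0.12 mL brought to 40.5 mL → factor 40.5/0.12 = 337.5
Step 5: 12-fold → factor 12
Overall dilution factor = 34.091 × 90.238 × 25 × 337.5 × 12 = 3.1148 × 10^8
Stock = 2.57 × 10^-8 mM × 3.1148 × 10^8 = 8.00 mM

8.00 mM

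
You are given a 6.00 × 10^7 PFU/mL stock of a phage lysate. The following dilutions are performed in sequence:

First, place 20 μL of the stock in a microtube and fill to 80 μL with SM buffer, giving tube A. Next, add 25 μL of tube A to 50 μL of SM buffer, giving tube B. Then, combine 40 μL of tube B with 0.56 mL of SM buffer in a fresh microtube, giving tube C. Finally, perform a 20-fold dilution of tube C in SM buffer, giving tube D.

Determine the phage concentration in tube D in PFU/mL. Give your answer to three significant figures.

1.67 × 10^4 PFU/mL

Step 1: 20 μL brought to 80 μL → factor 80/20 = 4
Step 2: 25 μL + 50 μL = 75 μL total → factor 75/25 = 3
Step 3: 40 μL + 0.56 mL = 600 μL total → factor 600/40 = 15
Step 4: 20-fold → factor 20
Overall dilution factor = 4 × 3 × 15 × 20 = 3600
Final = 6.00 × 10^7 PFU/mL / 3600 = 1.67 × 10^4 PFU/mL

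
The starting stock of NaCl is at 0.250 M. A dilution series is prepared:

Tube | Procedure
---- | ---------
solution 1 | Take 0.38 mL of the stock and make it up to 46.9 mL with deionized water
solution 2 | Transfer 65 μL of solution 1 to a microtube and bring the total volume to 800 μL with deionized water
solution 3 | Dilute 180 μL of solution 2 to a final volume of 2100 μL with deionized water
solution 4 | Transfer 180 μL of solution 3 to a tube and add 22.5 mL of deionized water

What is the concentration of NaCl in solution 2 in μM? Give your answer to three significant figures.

Step 1: 0.38 mL brought to 46.9 mL → factor 46.9/0.38 = 123.42
Step 2: 65 μL brought to 800 μL → factor 800/65 = 12.308
Dilution factor through solution 2 = 123.42 × 12.308 = 1519
[solution 2] = 0.250 M / 1519 = 0.0001646 M = 165 μM

165 μM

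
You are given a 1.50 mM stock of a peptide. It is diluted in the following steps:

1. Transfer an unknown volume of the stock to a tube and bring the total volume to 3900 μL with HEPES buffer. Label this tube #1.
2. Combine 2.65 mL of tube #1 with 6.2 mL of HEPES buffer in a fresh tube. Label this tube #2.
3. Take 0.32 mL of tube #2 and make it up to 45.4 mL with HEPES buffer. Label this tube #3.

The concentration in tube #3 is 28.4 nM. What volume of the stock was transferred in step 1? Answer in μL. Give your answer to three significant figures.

Step 1: v brought to 3900 μL → factor = 3900 μL/v
Step 2: 2.65 mL + 6.2 mL = 8.85 mL total → factor 8.85/2.65 = 3.3396
Step 3: 0.32 mL brought to 45.4 mL → factor 45.4/0.32 = 141.88
Product of known-step factors = 473.81
Overall factor = 1.50 mM / (28.4 nM) = 52817
Step-1 factor = 52817 / 473.81 = 111.47
v = 3900 μL / 111.47 = 35.0 μL

35.0 μL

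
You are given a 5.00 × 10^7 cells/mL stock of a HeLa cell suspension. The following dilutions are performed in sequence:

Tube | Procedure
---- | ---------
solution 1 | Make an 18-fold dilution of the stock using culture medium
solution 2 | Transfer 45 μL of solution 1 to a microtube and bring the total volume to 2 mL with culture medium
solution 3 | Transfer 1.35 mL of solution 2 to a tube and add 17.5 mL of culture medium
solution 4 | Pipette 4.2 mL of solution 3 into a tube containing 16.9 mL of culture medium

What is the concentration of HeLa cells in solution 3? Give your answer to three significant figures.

Step 1: 18-fold → factor 18
Step 2: 45 μL brought to 2 mL → factor 2000/45 = 44.444
Step 3: 1.35 mL + 17.5 mL = 18.85 mL total → factor 18.85/1.35 = 13.963
Dilution factor through solution 3 = 18 × 44.444 × 13.963 = 11170
[solution 3] = 5.00 × 10^7 cells/mL / 11170 = 4.48 × 10^3 cells/mL

4.48 × 10^3 cells/mL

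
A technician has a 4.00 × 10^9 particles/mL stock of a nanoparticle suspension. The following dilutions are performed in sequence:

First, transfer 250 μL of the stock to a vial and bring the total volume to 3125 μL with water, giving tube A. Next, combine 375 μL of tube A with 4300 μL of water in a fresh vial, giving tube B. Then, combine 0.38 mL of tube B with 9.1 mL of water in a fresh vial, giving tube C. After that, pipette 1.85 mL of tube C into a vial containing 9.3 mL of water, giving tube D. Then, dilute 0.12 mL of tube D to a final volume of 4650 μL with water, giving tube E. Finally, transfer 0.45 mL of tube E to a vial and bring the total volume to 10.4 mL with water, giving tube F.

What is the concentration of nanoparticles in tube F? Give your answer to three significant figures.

191 particles/mL

Step 1: 250 μL brought to 3125 μL → factor 3125/250 = 12.5
Step 2: 375 μL + 4300 μL = 4675 μL total → factor 4675/375 = 12.467
Step 3: 0.38 mL + 9.1 mL = 9.48 mL total → factor 9.48/0.38 = 24.947
Step 4: 1.85 mL + 9.3 mL = 11.15 mL total → factor 11.15/1.85 = 6.027
Step 5: 0.12 mL brought to 4650 μL → factor 4.65/0.12 = 38.75
Step 6: 0.45 mL brought to 10.4 mL → factor 10.4/0.45 = 23.111
Overall dilution factor = 12.5 × 12.467 × 24.947 × 6.027 × 38.75 × 23.111 = 2.0984 × 10^7
Final = 4.00 × 10^9 particles/mL / 2.0984 × 10^7 = 191 particles/mL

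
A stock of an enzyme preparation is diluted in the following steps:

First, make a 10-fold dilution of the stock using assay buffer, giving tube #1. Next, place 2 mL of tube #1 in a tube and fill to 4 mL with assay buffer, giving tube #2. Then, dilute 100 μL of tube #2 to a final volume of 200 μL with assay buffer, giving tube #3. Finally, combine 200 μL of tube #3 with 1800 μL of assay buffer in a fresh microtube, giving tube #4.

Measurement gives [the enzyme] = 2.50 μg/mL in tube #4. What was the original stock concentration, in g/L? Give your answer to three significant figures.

1.00 g/L

Step 1: 10-fold → factor 10
Step 2: 2 mL brought to 4 mL → factor 4/2 = 2
Step 3: 100 μL brought to 200 μL → factor 200/100 = 2
Step 4: 200 μL + 1800 μL = 2000 μL total → factor 2000/200 = 10
Overall dilution factor = 10 × 2 × 2 × 10 = 400
Stock = 2.50 μg/mL × 400 = 1000 μg/mL = 1.00 g/L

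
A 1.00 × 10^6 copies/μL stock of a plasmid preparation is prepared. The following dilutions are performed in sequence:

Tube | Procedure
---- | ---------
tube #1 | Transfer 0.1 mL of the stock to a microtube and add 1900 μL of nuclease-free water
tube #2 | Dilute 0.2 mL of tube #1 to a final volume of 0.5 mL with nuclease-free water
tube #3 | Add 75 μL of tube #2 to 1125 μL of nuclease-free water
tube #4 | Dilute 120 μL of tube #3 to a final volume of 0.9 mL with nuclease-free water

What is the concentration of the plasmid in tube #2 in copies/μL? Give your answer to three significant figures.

Step 1: 0.1 mL + 1900 μL = 2 mL total → factor 2/0.1 = 20
Step 2: 0.2 mL brought to 0.5 mL → factor 0.5/0.2 = 2.5
Dilution factor through tube #2 = 20 × 2.5 = 50
[tube #2] = 1.00 × 10^6 copies/μL / 50 = 2.00 × 10^4 copies/μL

2.00 × 10^4 copies/μL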